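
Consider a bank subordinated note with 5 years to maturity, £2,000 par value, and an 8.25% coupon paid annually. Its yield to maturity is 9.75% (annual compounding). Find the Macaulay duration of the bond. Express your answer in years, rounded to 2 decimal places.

4.27 years

Periodic yield y = 0.0975. Discount each cash flow and weight by its year:
  t   CF        PV=CF/(1+0.0975)^t    t·PV
  1       165.00       150.3417       150.3417
  2       165.00       136.9856       273.9712
  3       165.00       124.8160       374.4481
  4       165.00       113.7276       454.9104
  5     2,165.00     1,359.6755     6,798.3773
  Σ                  1,885.5463     8,052.0486
Price P = Σ PV = 1,885.5463.
Macaulay duration = Σ(t·PV) / P = 8,052.0486 / 1,885.5463 = 4.27041 years.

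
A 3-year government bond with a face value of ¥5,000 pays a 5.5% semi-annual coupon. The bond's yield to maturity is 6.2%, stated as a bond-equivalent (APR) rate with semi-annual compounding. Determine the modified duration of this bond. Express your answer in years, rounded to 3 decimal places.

Periodic yield y = 0.031. First find Macaulay duration:
  t   CF        PV=CF/(1+0.031)^t    t·PV
  1       137.50       133.3657       133.3657
  2       137.50       129.3556       258.7113
  3       137.50       125.4662       376.3986
  4       137.50       121.6937       486.7747
  5       137.50       118.0346       590.1731
  6     5,137.50     4,277.5968    25,665.5806
  Σ                  4,905.5126    27,511.0039
P = 4,905.5126; Macaulay duration = 27,511.0039 / 4,905.5126 = 5.60818 half-year periods = 2.80409 years.
Modified duration = D_Mac / (1 + y) = 2.80409 / 1.031 = 2.71978 years.

2.720 years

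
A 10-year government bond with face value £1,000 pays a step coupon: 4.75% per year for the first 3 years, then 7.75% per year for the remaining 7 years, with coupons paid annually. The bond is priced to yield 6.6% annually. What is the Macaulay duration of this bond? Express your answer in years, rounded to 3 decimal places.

Periodic yield y = 0.066. Discount each cash flow and weight by its year:
  t   CF        PV=CF/(1+0.066)^t    t·PV
  1        47.50        44.5591        44.5591
  2        47.50        41.8003        83.6006
  3        47.50        39.2123       117.6368
  4        77.50        60.0168       240.0672
  5        77.50        56.3009       281.5047
  6        77.50        52.8151       316.8909
  7        77.50        49.5452       346.8161
  8        77.50        46.4776       371.8211
  9        77.50        43.6000       392.4003
  10    1,077.50       568.6502     5,686.5025
  Σ                  1,002.9776     7,881.7994
Price P = Σ PV = 1,002.9776.
Macaulay duration = Σ(t·PV) / P = 7,881.7994 / 1,002.9776 = 7.85840 years.

7.858 years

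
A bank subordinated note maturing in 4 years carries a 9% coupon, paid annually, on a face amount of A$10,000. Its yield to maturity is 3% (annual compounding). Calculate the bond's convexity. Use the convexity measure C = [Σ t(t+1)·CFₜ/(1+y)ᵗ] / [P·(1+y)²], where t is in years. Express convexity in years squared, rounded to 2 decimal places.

With y = 0.03:
  t   CF        PV=CF/(1+0.03)^t    t·PV        t(t+1)·PV
  1       900.00       873.7864       873.7864       1,747.5728
  2       900.00       848.3363     1,696.6726       5,090.0179
  3       900.00       823.6275     2,470.8825       9,883.5299
  4    10,900.00     9,684.5088    38,738.0353     193,690.1764
  Σ                 12,230.2590    43,779.3768     210,411.2971
P = 12,230.2590.
Convexity = Σ t(t+1)·PV / [P·(1+y)²] = 210,411.2971 / (12,230.2590 × 1.060900) = 16.21657.

16.22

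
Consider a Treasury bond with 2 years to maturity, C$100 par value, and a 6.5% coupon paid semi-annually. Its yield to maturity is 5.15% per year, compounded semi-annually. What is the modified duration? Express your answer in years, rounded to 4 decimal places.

Periodic yield y = 0.02575. First find Macaulay duration:
  t   CF        PV=CF/(1+0.02575)^t    t·PV
  1         3.25         3.1684         3.1684
  2         3.25         3.0889         6.1777
  3         3.25         3.0113         9.0340
  4       103.25        93.2661       373.0645
  Σ                    102.5348       391.4447
P = 102.5348; Macaulay duration = 391.4447 / 102.5348 = 3.81768 half-year periods = 1.90884 years.
Modified duration = D_Mac / (1 + y) = 1.90884 / 1.02575 = 1.86092 years.

1.8609 years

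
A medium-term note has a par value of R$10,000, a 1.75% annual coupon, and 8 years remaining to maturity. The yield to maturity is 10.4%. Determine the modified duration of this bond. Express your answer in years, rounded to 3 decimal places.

Periodic yield y = 0.104. First find Macaulay duration:
  t   CF        PV=CF/(1+0.104)^t    t·PV
  1       175.00       158.5145       158.5145
  2       175.00       143.5820       287.1639
  3       175.00       130.0561       390.1684
  4       175.00       117.8045       471.2179
  5       175.00       106.7069       533.5347
  6       175.00        96.6548       579.9290
  7       175.00        87.5497       612.8477
  8    10,175.00     4,610.8589    36,886.8711
  Σ                  5,451.7274    39,920.2472
P = 5,451.7274; Macaulay duration = 39,920.2472 / 5,451.7274 = 7.32250 years.
Modified duration = D_Mac / (1 + y) = 7.32250 / 1.104 = 6.63269 years.

6.633 years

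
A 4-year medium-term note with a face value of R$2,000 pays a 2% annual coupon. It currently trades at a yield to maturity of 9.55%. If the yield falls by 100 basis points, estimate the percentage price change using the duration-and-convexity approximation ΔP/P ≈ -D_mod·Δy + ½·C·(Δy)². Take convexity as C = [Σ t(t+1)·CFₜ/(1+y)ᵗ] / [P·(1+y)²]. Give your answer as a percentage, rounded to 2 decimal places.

+3.61%

With y = 0.0955:
  t   CF        PV=CF/(1+0.0955)^t    t·PV        t(t+1)·PV
  1        40.00        36.5130        36.5130          73.0260
  2        40.00        33.3300        66.6600         199.9800
  3        40.00        30.4245        91.2734         365.0935
  4     2,040.00     1,416.3828     5,665.5311      28,327.6557
  Σ                  1,516.6502     5,859.9775      28,965.7552
P = 1,516.6502; D_Mac = 3.86376 yrs; D_mod = 3.52694 yrs; C = 15.91383.
Duration effect: -3.52694 × (-0.01) = +0.035269
Convexity effect: 0.5 × 15.91383 × (-0.01)² = +0.0007957
ΔP/P ≈ +0.035269 + 0.0007957 = +0.036065 = +3.6065%.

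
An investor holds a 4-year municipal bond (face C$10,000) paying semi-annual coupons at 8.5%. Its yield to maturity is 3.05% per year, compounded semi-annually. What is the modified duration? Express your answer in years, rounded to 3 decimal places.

3.475 years

Periodic yield y = 0.01525. First find Macaulay duration:
  t   CF        PV=CF/(1+0.01525)^t    t·PV
  1       425.00       418.6161       418.6161
  2       425.00       412.3281       824.6562
  3       425.00       406.1345     1,218.4036
  4       425.00       400.0340     1,600.1361
  5       425.00       394.0251     1,970.1257
  6       425.00       388.1065     2,328.6391
  7       425.00       382.2768     2,675.9376
  8    10,425.00     9,236.1734    73,889.3873
  Σ                 12,037.6947    84,925.9018
P = 12,037.6947; Macaulay duration = 84,925.9018 / 12,037.6947 = 7.05500 half-year periods = 3.52750 years.
Modified duration = D_Mac / (1 + y) = 3.52750 / 1.01525 = 3.47451 years.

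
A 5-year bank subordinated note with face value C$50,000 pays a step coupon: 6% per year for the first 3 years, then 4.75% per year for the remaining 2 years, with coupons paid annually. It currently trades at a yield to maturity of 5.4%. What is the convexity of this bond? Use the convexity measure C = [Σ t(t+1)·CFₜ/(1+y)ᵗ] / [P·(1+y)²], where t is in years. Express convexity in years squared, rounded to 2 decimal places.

23.25

With y = 0.054:
  t   CF        PV=CF/(1+0.054)^t    t·PV        t(t+1)·PV
  1     3,000.00     2,846.2998     2,846.2998       5,692.5996
  2     3,000.00     2,700.4742     5,400.9484      16,202.8452
  3     3,000.00     2,562.1197     7,686.3592      30,745.4368
  4     2,375.00     1,924.4258     7,697.7032      38,488.5160
  5    52,375.00    40,264.3768   201,321.8840   1,207,931.3040
  Σ                 50,297.6963   224,953.1946   1,299,060.7016
P = 50,297.6963.
Convexity = Σ t(t+1)·PV / [P·(1+y)²] = 1,299,060.7016 / (50,297.6963 × 1.110916) = 23.24878.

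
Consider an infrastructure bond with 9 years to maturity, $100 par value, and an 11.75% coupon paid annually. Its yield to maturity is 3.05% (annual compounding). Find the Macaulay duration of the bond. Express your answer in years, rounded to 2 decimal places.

6.71 years

Periodic yield y = 0.0305. Discount each cash flow and weight by its year:
  t   CF        PV=CF/(1+0.0305)^t    t·PV
  1        11.75        11.4022        11.4022
  2        11.75        11.0648        22.1295
  3        11.75        10.7373        32.2118
  4        11.75        10.4195        41.6779
  5        11.75        10.1111        50.5554
  6        11.75         9.8118        58.8710
  7        11.75         9.5214        66.6500
  8        11.75         9.2396        73.9169
  9       111.75        85.2738       767.4641
  Σ                    167.5815     1,124.8789
Price P = Σ PV = 167.5815.
Macaulay duration = Σ(t·PV) / P = 1,124.8789 / 167.5815 = 6.71243 years.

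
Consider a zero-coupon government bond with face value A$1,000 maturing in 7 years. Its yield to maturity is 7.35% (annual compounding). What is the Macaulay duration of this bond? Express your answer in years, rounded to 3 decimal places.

A zero-coupon bond has a single cash flow at maturity, so its Macaulay duration equals its maturity: 7 years.

7.000 years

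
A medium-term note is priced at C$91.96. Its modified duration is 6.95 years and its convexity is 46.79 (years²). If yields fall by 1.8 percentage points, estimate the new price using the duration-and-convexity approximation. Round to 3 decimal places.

C$104.161

Duration effect: -D_mod·Δy = -6.95 × (-0.018) = +0.125100
Convexity effect: ½·C·(Δy)² = 0.5 × 46.79 × (-0.018)² = +0.00757998
ΔP/P ≈ +0.125100 + 0.00757998 = +0.13267998
New price ≈ 91.96 × (1 + 0.13267998) = 104.1612509608.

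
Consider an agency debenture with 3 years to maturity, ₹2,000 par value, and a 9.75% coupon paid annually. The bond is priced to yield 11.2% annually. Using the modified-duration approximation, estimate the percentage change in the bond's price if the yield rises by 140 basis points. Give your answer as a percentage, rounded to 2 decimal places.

Periodic yield y = 0.112. Modified duration first:
  t   CF        PV=CF/(1+0.112)^t    t·PV
  1       195.00       175.3597       175.3597
  2       195.00       157.6976       315.3952
  3     2,195.00     1,596.3208     4,788.9623
  Σ                  1,929.3781     5,279.7172
P = 1,929.3781; D_Mac = 2.73649 yrs; D_mod = 2.73649/(1+0.112) = 2.46087 yrs.
ΔP/P ≈ -D_mod · Δy = -2.46087 × (+0.014) = -0.034452 = -3.4452%.

-3.45%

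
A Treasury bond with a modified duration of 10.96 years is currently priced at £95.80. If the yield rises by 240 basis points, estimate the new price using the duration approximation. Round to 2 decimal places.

£70.60

Duration approximation: ΔP/P ≈ -D_mod · Δy = -10.96 × (+0.024) = -0.263040.
New price ≈ 95.80 × (1 - 0.263040) = 70.600768.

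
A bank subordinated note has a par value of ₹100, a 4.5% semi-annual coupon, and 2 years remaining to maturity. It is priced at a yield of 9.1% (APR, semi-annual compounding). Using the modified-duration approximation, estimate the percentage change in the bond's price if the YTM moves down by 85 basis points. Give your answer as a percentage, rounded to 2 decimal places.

+1.57%

Periodic yield y = 0.0455. Modified duration first:
  t   CF        PV=CF/(1+0.0455)^t    t·PV
  1         2.25         2.1521         2.1521
  2         2.25         2.0584         4.1168
  3         2.25         1.9688         5.9065
  4       102.25        85.5790       342.3160
  Σ                     91.7583       354.4914
P = 91.7583; D_Mac = 3.86332 half-year periods = 1.93166 yrs; D_mod = 1.93166/(1+0.0455) = 1.84759 yrs.
ΔP/P ≈ -D_mod · Δy = -1.84759 × (-0.0085) = +0.015705 = +1.5705%.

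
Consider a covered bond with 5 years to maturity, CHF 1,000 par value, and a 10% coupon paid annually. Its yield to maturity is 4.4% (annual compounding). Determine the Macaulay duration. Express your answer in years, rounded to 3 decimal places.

Periodic yield y = 0.044. Discount each cash flow and weight by its year:
  t   CF        PV=CF/(1+0.044)^t    t·PV
  1       100.00        95.7854        95.7854
  2       100.00        91.7485       183.4970
  3       100.00        87.8817       263.6451
  4       100.00        84.1779       336.7115
  5     1,100.00       886.9317     4,434.6586
  Σ                  1,246.5253     5,314.2978
Price P = Σ PV = 1,246.5253.
Macaulay duration = Σ(t·PV) / P = 5,314.2978 / 1,246.5253 = 4.26329 years.

4.263 years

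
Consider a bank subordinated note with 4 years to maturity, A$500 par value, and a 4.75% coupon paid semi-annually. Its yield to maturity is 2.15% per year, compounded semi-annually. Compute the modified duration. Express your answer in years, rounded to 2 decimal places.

3.67 years

Periodic yield y = 0.01075. First find Macaulay duration:
  t   CF        PV=CF/(1+0.01075)^t    t·PV
  1       11.875        11.7487        11.7487
  2       11.875        11.6237        23.2475
  3       11.875        11.5001        34.5004
  4       11.875        11.3778        45.5112
  5       11.875        11.2568        56.2840
  6       11.875        11.1371        66.8224
  7       11.875        11.0186        77.1304
  8      511.875       469.9092     3,759.2734
  Σ                    549.5720     4,074.5179
P = 549.5720; Macaulay duration = 4,074.5179 / 549.5720 = 7.41398 half-year periods = 3.70699 years.
Modified duration = D_Mac / (1 + y) = 3.70699 / 1.01075 = 3.66757 years.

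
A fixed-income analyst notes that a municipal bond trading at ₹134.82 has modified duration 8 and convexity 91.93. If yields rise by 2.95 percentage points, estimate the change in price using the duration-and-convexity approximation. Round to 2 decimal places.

-₹26.42

Duration effect: -D_mod·Δy = -8 × (+0.0295) = -0.236000
Convexity effect: ½·C·(Δy)² = 0.5 × 91.93 × (0.0295)² = +0.04000104125
ΔP/P ≈ -0.236000 + 0.04000104125 = -0.19599895875
ΔP ≈ 134.82 × (-0.19599895875) = -26.424579618675.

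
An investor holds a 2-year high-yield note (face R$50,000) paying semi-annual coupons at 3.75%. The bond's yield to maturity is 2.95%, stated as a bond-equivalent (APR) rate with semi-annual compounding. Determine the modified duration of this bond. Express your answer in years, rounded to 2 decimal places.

Periodic yield y = 0.01475. First find Macaulay duration:
  t   CF        PV=CF/(1+0.01475)^t    t·PV
  1       937.50       923.8729       923.8729
  2       937.50       910.4438     1,820.8877
  3       937.50       897.2100     2,691.6299
  4    50,937.50    48,039.8216   192,159.2865
  Σ                 50,771.3483   197,595.6770
P = 50,771.3483; Macaulay duration = 197,595.6770 / 50,771.3483 = 3.89187 half-year periods = 1.94594 years.
Modified duration = D_Mac / (1 + y) = 1.94594 / 1.01475 = 1.91765 years.

1.92 years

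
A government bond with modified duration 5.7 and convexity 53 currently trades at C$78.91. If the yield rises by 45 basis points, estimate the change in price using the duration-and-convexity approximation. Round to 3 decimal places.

Duration effect: -D_mod·Δy = -5.7 × (+0.0045) = -0.025650
Convexity effect: ½·C·(Δy)² = 0.5 × 53 × (0.0045)² = +0.000536625
ΔP/P ≈ -0.025650 + 0.000536625 = -0.025113375
ΔP ≈ 78.91 × (-0.025113375) = -1.98169642125.

-C$1.982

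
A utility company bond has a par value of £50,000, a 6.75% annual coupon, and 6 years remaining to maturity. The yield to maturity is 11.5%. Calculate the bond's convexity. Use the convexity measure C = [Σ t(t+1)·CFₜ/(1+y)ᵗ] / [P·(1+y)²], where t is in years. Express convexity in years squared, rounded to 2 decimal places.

With y = 0.115:
  t   CF        PV=CF/(1+0.115)^t    t·PV        t(t+1)·PV
  1     3,375.00     3,026.9058     3,026.9058       6,053.8117
  2     3,375.00     2,714.7137     5,429.4275      16,288.2825
  3     3,375.00     2,434.7209     7,304.1626      29,216.6502
  4     3,375.00     2,183.6061     8,734.4246      43,672.1229
  5     3,375.00     1,958.3912     9,791.9558      58,751.7348
  6    53,375.00    27,777.2139   166,663.2836   1,166,642.9854
  Σ                 40,095.5517   200,950.1599   1,320,625.5874
P = 40,095.5517.
Convexity = Σ t(t+1)·PV / [P·(1+y)²] = 1,320,625.5874 / (40,095.5517 × 1.243225) = 26.49316.

26.49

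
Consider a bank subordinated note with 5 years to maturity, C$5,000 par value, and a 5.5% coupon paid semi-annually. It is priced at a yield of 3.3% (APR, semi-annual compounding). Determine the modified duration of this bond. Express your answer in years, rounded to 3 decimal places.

4.398 years

Periodic yield y = 0.0165. First find Macaulay duration:
  t   CF        PV=CF/(1+0.0165)^t    t·PV
  1       137.50       135.2681       135.2681
  2       137.50       133.0724       266.1448
  3       137.50       130.9123       392.7370
  4       137.50       128.7873       515.1494
  5       137.50       126.6968       633.4842
  6       137.50       124.6403       747.8417
  7       137.50       122.6171       858.3197
  8       137.50       120.6268       965.0140
  9       137.50       118.6687     1,068.0185
  10    5,137.50     4,361.9231    43,619.2310
  Σ                  5,503.2129    49,201.2082
P = 5,503.2129; Macaulay duration = 49,201.2082 / 5,503.2129 = 8.94045 half-year periods = 4.47023 years.
Modified duration = D_Mac / (1 + y) = 4.47023 / 1.0165 = 4.39766 years.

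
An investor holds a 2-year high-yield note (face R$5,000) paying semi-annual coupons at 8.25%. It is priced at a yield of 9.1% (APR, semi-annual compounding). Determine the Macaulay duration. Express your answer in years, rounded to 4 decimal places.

Periodic yield y = 0.0455. Discount each cash flow and weight by its period:
  t   CF        PV=CF/(1+0.0455)^t    t·PV
  1       206.25       197.2740       197.2740
  2       206.25       188.6887       377.3774
  3       206.25       180.4770       541.4310
  4     5,206.25     4,357.4145    17,429.6578
  Σ                  4,923.8542    18,545.7402
Price P = Σ PV = 4,923.8542.
Macaulay duration = Σ(t·PV) / P = 18,545.7402 / 4,923.8542 = 3.76651 half-year periods.
In years: 3.76651 / 2 = 1.88325 years.

1.8833 years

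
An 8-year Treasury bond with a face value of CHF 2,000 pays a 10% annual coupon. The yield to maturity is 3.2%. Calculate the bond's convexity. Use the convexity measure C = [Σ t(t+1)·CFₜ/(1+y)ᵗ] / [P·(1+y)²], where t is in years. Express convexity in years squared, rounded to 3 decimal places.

48.244

With y = 0.032:
  t   CF        PV=CF/(1+0.032)^t    t·PV        t(t+1)·PV
  1       200.00       193.7984       193.7984         387.5969
  2       200.00       187.7892       375.5784       1,126.7352
  3       200.00       181.9663       545.8988       2,183.5953
  4       200.00       176.3239       705.2956       3,526.4782
  5       200.00       170.8565       854.2825       5,125.6950
  6       200.00       165.5586       993.3518       6,953.4623
  7       200.00       160.4250     1,122.9752       8,983.8014
  8     2,200.00     1,709.9567    13,679.6533     123,116.8794
  Σ                  2,946.6746    18,470.8340     151,404.2436
P = 2,946.6746.
Convexity = Σ t(t+1)·PV / [P·(1+y)²] = 151,404.2436 / (2,946.6746 × 1.065024) = 48.24435.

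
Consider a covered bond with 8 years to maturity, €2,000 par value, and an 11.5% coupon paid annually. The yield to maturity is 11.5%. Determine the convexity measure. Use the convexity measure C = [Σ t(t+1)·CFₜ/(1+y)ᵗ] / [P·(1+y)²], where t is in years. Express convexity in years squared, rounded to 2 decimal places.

35.69

With y = 0.115:
  t   CF        PV=CF/(1+0.115)^t    t·PV        t(t+1)·PV
  1       230.00       206.2780       206.2780         412.5561
  2       230.00       185.0027       370.0054       1,110.0163
  3       230.00       165.9217       497.7652       1,991.0606
  4       230.00       148.8087       595.2349       2,976.1743
  5       230.00       133.4607       667.3037       4,003.8219
  6       230.00       119.6957       718.1743       5,027.2204
  7       230.00       107.3504       751.4530       6,011.6237
  8     2,230.00       933.4819     7,467.8556      67,210.7003
  Σ                  2,000.0000    11,274.0700      88,743.1736
P = 2,000.0000.
Convexity = Σ t(t+1)·PV / [P·(1+y)²] = 88,743.1736 / (2,000.0000 × 1.243225) = 35.69071.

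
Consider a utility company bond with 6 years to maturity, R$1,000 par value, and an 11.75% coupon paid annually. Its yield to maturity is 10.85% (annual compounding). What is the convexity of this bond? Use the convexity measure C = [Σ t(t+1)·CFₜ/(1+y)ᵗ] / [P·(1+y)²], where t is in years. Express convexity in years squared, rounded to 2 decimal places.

With y = 0.1085:
  t   CF        PV=CF/(1+0.1085)^t    t·PV        t(t+1)·PV
  1       117.50       105.9991       105.9991         211.9982
  2       117.50        95.6239       191.2478         573.7434
  3       117.50        86.2642       258.7927       1,035.1708
  4       117.50        77.8207       311.2828       1,556.4138
  5       117.50        70.2036       351.0180       2,106.1080
  6     1,117.50       602.3284     3,613.9705      25,297.7932
  Σ                  1,038.2399     4,832.3108      30,781.2274
P = 1,038.2399.
Convexity = Σ t(t+1)·PV / [P·(1+y)²] = 30,781.2274 / (1,038.2399 × 1.228772) = 24.12775.

24.13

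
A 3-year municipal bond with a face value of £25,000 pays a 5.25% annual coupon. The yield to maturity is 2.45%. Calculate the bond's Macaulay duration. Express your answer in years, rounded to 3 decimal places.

2.859 years

Periodic yield y = 0.0245. Discount each cash flow and weight by its year:
  t   CF        PV=CF/(1+0.0245)^t    t·PV
  1     1,312.50     1,281.1127     1,281.1127
  2     1,312.50     1,250.4761     2,500.9521
  3    26,312.50    24,469.5637    73,408.6910
  Σ                 27,001.1525    77,190.7558
Price P = Σ PV = 27,001.1525.
Macaulay duration = Σ(t·PV) / P = 77,190.7558 / 27,001.1525 = 2.85879 years.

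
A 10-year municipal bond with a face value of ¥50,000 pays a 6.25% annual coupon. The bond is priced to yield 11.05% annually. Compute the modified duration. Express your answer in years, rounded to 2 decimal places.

6.54 years

Periodic yield y = 0.1105. First find Macaulay duration:
  t   CF        PV=CF/(1+0.1105)^t    t·PV
  1     3,125.00     2,814.0477     2,814.0477
  2     3,125.00     2,534.0367     5,068.0733
  3     3,125.00     2,281.8880     6,845.6641
  4     3,125.00     2,054.8294     8,219.3176
  5     3,125.00     1,850.3642     9,251.8208
  6     3,125.00     1,666.2442     9,997.4651
  7     3,125.00     1,500.4450    10,503.1150
  8     3,125.00     1,351.1436    10,809.1491
  9     3,125.00     1,216.6985    10,950.2861
  10   53,125.00    18,625.7305   186,257.3048
  Σ                 35,895.4277   260,716.2435
P = 35,895.4277; Macaulay duration = 260,716.2435 / 35,895.4277 = 7.26322 years.
Modified duration = D_Mac / (1 + y) = 7.26322 / 1.1105 = 6.54049 years.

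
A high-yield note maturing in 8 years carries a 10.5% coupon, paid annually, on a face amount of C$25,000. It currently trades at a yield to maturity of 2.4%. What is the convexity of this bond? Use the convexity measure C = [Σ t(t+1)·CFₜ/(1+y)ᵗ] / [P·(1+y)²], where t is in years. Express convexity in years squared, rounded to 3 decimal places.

With y = 0.024:
  t   CF        PV=CF/(1+0.024)^t    t·PV        t(t+1)·PV
  1     2,625.00     2,563.4766     2,563.4766       5,126.9531
  2     2,625.00     2,503.3951     5,006.7902      15,020.3705
  3     2,625.00     2,444.7218     7,334.1653      29,336.6611
  4     2,625.00     2,387.4236     9,549.6944      47,748.4718
  5     2,625.00     2,331.4684    11,657.3418      69,944.0506
  6     2,625.00     2,276.8246    13,660.9474      95,626.6316
  7     2,625.00     2,223.4615    15,564.2304     124,513.8432
  8    27,625.00    22,850.8644   182,806.9154   1,645,262.2384
  Σ                 39,581.6358   248,143.5613   2,032,579.2203
P = 39,581.6358.
Convexity = Σ t(t+1)·PV / [P·(1+y)²] = 2,032,579.2203 / (39,581.6358 × 1.048576) = 48.97268.

48.973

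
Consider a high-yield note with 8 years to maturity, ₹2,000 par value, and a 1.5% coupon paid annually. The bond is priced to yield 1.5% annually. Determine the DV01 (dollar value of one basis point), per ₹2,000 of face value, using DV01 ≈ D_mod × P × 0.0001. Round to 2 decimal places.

Periodic yield y = 0.015.
  t   CF        PV=CF/(1+0.015)^t    t·PV
  1        30.00        29.5567        29.5567
  2        30.00        29.1199        58.2397
  3        30.00        28.6895        86.0685
  4        30.00        28.2655       113.0621
  5        30.00        27.8478       139.2390
  6        30.00        27.4363       164.6176
  7        30.00        27.0308       189.2156
  8     2,030.00     1,802.0536    14,416.4287
  Σ                  2,000.0000    15,196.4279
P = 2,000.0000; D_Mac = 7.59821 yrs; D_mod = 7.48593 yrs.
DV01 ≈ 7.48593 × 2,000.0000 × 0.0001 = 1.497185.

₹1.50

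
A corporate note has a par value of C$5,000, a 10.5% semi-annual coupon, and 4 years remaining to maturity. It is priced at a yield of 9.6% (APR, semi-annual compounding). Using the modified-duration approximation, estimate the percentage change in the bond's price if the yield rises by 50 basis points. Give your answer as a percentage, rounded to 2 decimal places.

Periodic yield y = 0.048. Modified duration first:
  t   CF        PV=CF/(1+0.048)^t    t·PV
  1       262.50       250.4771       250.4771
  2       262.50       239.0049       478.0097
  3       262.50       228.0581       684.1742
  4       262.50       217.6127       870.4507
  5       262.50       207.6457     1,038.2284
  6       262.50       198.1352     1,188.8111
  7       262.50       189.0603     1,323.4221
  8     5,262.50     3,616.6114    28,932.8912
  Σ                  5,146.6053    34,766.4646
P = 5,146.6053; D_Mac = 6.75522 half-year periods = 3.37761 yrs; D_mod = 3.37761/(1+0.048) = 3.22291 yrs.
ΔP/P ≈ -D_mod · Δy = -3.22291 × (+0.005) = -0.016115 = -1.6115%.

-1.61%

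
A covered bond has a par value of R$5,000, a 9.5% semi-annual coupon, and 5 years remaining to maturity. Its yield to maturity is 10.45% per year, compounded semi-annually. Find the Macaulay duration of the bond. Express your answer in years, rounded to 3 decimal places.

4.074 years

Periodic yield y = 0.05225. Discount each cash flow and weight by its period:
  t   CF        PV=CF/(1+0.05225)^t    t·PV
  1       237.50       225.7068       225.7068
  2       237.50       214.4992       428.9985
  3       237.50       203.8482       611.5445
  4       237.50       193.7260       774.9039
  5       237.50       184.1064       920.5321
  6       237.50       174.9645     1,049.7872
  7       237.50       166.2766     1,163.9360
  8       237.50       158.0200     1,264.1602
  9       237.50       150.1735     1,351.5612
  10    5,237.50     3,147.2750    31,472.7500
  Σ                  4,818.5962    39,263.8805
Price P = Σ PV = 4,818.5962.
Macaulay duration = Σ(t·PV) / P = 39,263.8805 / 4,818.5962 = 8.14841 half-year periods.
In years: 8.14841 / 2 = 4.07420 years.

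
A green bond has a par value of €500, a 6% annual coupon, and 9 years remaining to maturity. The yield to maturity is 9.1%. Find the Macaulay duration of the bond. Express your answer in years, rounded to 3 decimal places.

Periodic yield y = 0.091. Discount each cash flow and weight by its year:
  t   CF        PV=CF/(1+0.091)^t    t·PV
  1        30.00        27.4977        27.4977
  2        30.00        25.2041        50.4083
  3        30.00        23.1019        69.3056
  4        30.00        21.1749        84.6998
  5        30.00        19.4087        97.0437
  6        30.00        17.7899       106.7392
  7        30.00        16.3060       114.1421
  8        30.00        14.9459       119.5675
  9       530.00       242.0210     2,178.1893
  Σ                    407.4503     2,847.5933
Price P = Σ PV = 407.4503.
Macaulay duration = Σ(t·PV) / P = 2,847.5933 / 407.4503 = 6.98881 years.

6.989 years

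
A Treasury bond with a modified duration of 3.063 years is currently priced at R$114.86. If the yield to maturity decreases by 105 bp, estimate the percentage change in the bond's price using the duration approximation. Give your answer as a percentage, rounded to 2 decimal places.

+3.22%

Duration approximation: ΔP/P ≈ -D_mod · Δy = -3.063 × (-0.0105) = +0.0321615.
As a percentage: +3.21615%.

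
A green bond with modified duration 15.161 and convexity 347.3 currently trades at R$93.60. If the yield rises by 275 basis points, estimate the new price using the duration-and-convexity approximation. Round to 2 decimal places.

R$66.87

Duration effect: -D_mod·Δy = -15.161 × (+0.0275) = -0.4169275
Convexity effect: ½·C·(Δy)² = 0.5 × 347.3 × (0.0275)² = +0.1313228125
ΔP/P ≈ -0.4169275 + 0.1313228125 = -0.2856046875
New price ≈ 93.60 × (1 - 0.2856046875) = 66.86740125.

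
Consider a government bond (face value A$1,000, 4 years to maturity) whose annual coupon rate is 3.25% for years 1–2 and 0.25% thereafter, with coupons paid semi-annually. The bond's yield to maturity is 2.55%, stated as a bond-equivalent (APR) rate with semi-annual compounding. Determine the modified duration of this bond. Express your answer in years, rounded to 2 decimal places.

Periodic yield y = 0.01275. First find Macaulay duration:
  t   CF        PV=CF/(1+0.01275)^t    t·PV
  1        16.25        16.0454        16.0454
  2        16.25        15.8434        31.6868
  3        16.25        15.6440        46.9319
  4        16.25        15.4470        61.7880
  5         1.25         1.1733         5.8664
  6         1.25         1.1585         6.9510
  7         1.25         1.1439         8.0074
  8     1,001.25       904.7415     7,237.9320
  Σ                    971.1970     7,415.2090
P = 971.1970; Macaulay duration = 7,415.2090 / 971.1970 = 7.63512 half-year periods = 3.81756 years.
Modified duration = D_Mac / (1 + y) = 3.81756 / 1.01275 = 3.76950 years.

3.77 years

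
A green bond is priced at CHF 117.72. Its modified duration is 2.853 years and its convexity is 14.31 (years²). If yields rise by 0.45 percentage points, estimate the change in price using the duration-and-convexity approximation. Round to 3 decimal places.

Duration effect: -D_mod·Δy = -2.853 × (+0.0045) = -0.0128385
Convexity effect: ½·C·(Δy)² = 0.5 × 14.31 × (0.0045)² = +0.00014488875
ΔP/P ≈ -0.0128385 + 0.00014488875 = -0.01269361125
ΔP ≈ 117.72 × (-0.01269361125) = -1.49429191635.

-CHF 1.494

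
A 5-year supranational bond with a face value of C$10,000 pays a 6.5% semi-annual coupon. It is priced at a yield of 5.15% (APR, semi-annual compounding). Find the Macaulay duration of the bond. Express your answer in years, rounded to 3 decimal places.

4.370 years

Periodic yield y = 0.02575. Discount each cash flow and weight by its period:
  t   CF        PV=CF/(1+0.02575)^t    t·PV
  1       325.00       316.8413       316.8413
  2       325.00       308.8875       617.7750
  3       325.00       301.1333       903.3999
  4       325.00       293.5738     1,174.2951
  5       325.00       286.2040     1,431.0201
  6       325.00       279.0193     1,674.1157
  7       325.00       272.0149     1,904.1042
  8       325.00       265.1863     2,121.4908
  9       325.00       258.5292     2,326.7629
  10   10,325.00     8,007.0917    80,070.9173
  Σ                 10,588.4814    92,540.7223
Price P = Σ PV = 10,588.4814.
Macaulay duration = Σ(t·PV) / P = 92,540.7223 / 10,588.4814 = 8.73975 half-year periods.
In years: 8.73975 / 2 = 4.36988 years.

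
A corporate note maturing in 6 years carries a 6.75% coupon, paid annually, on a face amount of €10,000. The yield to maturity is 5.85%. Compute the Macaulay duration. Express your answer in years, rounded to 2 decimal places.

5.15 years

Periodic yield y = 0.0585. Discount each cash flow and weight by its year:
  t   CF        PV=CF/(1+0.0585)^t    t·PV
  1       675.00       637.6949       637.6949
  2       675.00       602.4514     1,204.9029
  3       675.00       569.1558     1,707.4675
  4       675.00       537.7004     2,150.8014
  5       675.00       507.9833     2,539.9167
  6    10,675.00     7,589.6668    45,538.0008
  Σ                 10,444.6526    53,778.7840
Price P = Σ PV = 10,444.6526.
Macaulay duration = Σ(t·PV) / P = 53,778.7840 / 10,444.6526 = 5.14893 years.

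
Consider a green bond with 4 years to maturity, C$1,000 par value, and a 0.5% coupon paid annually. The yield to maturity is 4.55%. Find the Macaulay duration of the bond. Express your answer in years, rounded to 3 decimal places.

3.967 years

Periodic yield y = 0.0455. Discount each cash flow and weight by its year:
  t   CF        PV=CF/(1+0.0455)^t    t·PV
  1         5.00         4.7824         4.7824
  2         5.00         4.5743         9.1485
  3         5.00         4.3752        13.1256
  4     1,005.00       841.1432     3,364.5726
  Σ                    854.8750     3,391.6291
Price P = Σ PV = 854.8750.
Macaulay duration = Σ(t·PV) / P = 3,391.6291 / 854.8750 = 3.96740 years.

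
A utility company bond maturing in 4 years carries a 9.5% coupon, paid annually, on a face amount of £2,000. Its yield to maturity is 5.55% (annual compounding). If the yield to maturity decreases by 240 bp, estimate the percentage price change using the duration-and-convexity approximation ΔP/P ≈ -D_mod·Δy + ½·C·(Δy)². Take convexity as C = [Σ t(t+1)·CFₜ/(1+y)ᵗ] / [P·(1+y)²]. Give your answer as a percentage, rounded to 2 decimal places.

With y = 0.0555:
  t   CF        PV=CF/(1+0.0555)^t    t·PV        t(t+1)·PV
  1       190.00       180.0095       180.0095         360.0189
  2       190.00       170.5443       341.0885       1,023.2656
  3       190.00       161.5768       484.7303       1,938.9211
  4     2,190.00     1,764.4573     7,057.8294      35,289.1469
  Σ                  2,276.5878     8,063.6577      38,611.3526
P = 2,276.5878; D_Mac = 3.54199 yrs; D_mod = 3.35575 yrs; C = 15.22349.
Duration effect: -3.35575 × (-0.024) = +0.080538
Convexity effect: 0.5 × 15.22349 × (-0.024)² = +0.0043844
ΔP/P ≈ +0.080538 + 0.0043844 = +0.084922 = +8.4922%.

+8.49%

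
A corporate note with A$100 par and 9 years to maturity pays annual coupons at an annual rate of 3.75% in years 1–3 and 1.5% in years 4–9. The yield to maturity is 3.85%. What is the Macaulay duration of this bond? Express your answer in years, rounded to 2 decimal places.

Periodic yield y = 0.0385. Discount each cash flow and weight by its year:
  t   CF        PV=CF/(1+0.0385)^t    t·PV
  1         3.75         3.6110         3.6110
  2         3.75         3.4771         6.9542
  3         3.75         3.3482        10.0446
  4         1.50         1.2896         5.1585
  5         1.50         1.2418         6.2091
  6         1.50         1.1958         7.1747
  7         1.50         1.1515         8.0602
  8         1.50         1.1088         8.8701
  9       101.50        72.2450       650.2046
  Σ                     88.6687       706.2870
Price P = Σ PV = 88.6687.
Macaulay duration = Σ(t·PV) / P = 706.2870 / 88.6687 = 7.96546 years.

7.97 years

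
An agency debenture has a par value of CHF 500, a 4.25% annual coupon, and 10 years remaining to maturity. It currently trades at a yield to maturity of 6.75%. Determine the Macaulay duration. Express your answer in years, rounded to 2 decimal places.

8.15 years

Periodic yield y = 0.0675. Discount each cash flow and weight by its year:
  t   CF        PV=CF/(1+0.0675)^t    t·PV
  1        21.25        19.9063        19.9063
  2        21.25        18.6476        37.2952
  3        21.25        17.4685        52.4055
  4        21.25        16.3639        65.4557
  5        21.25        15.3292        76.6460
  6        21.25        14.3599        86.1594
  7        21.25        13.4519        94.1633
  8        21.25        12.6013       100.8105
  9        21.25        11.8045       106.2406
  10      521.25       271.2484     2,712.4843
  Σ                    411.1816     3,351.5669
Price P = Σ PV = 411.1816.
Macaulay duration = Σ(t·PV) / P = 3,351.5669 / 411.1816 = 8.15106 years.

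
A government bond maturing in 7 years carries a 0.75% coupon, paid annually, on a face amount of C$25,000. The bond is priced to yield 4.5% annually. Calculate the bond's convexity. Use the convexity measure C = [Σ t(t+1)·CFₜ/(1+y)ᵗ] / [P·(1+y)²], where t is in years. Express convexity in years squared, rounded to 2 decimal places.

49.54

With y = 0.045:
  t   CF        PV=CF/(1+0.045)^t    t·PV        t(t+1)·PV
  1       187.50       179.4258       179.4258         358.8517
  2       187.50       171.6994       343.3987       1,030.1962
  3       187.50       164.3056       492.9168       1,971.6674
  4       187.50       157.2303       628.9210       3,144.6050
  5       187.50       150.4596       752.2979       4,513.7871
  6       187.50       143.9805       863.8827       6,047.1789
  7    25,187.50    18,508.4918   129,559.4424   1,036,475.5396
  Σ                 19,475.5929   132,820.2854   1,053,541.8259
P = 19,475.5929.
Convexity = Σ t(t+1)·PV / [P·(1+y)²] = 1,053,541.8259 / (19,475.5929 × 1.092025) = 49.53686.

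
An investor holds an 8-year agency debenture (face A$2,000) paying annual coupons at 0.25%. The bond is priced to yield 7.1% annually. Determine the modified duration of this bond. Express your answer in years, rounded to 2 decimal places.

Periodic yield y = 0.071. First find Macaulay duration:
  t   CF        PV=CF/(1+0.071)^t    t·PV
  1         5.00         4.6685         4.6685
  2         5.00         4.3590         8.7181
  3         5.00         4.0701        12.2102
  4         5.00         3.8002        15.2010
  5         5.00         3.5483        17.7416
  6         5.00         3.3131        19.8785
  7         5.00         3.0935        21.6542
  8     2,005.00     1,158.2401     9,265.9211
  Σ                  1,185.0929     9,365.9932
P = 1,185.0929; Macaulay duration = 9,365.9932 / 1,185.0929 = 7.90317 years.
Modified duration = D_Mac / (1 + y) = 7.90317 / 1.071 = 7.37925 years.

7.38 years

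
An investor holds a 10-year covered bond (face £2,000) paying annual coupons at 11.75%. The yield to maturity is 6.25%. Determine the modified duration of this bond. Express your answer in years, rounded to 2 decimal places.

6.54 years

Periodic yield y = 0.0625. First find Macaulay duration:
  t   CF        PV=CF/(1+0.0625)^t    t·PV
  1       235.00       221.1765       221.1765
  2       235.00       208.1661       416.3322
  3       235.00       195.9210       587.7631
  4       235.00       184.3963       737.5850
  5       235.00       173.5494       867.7471
  6       235.00       163.3406       980.0438
  7       235.00       153.7324     1,076.1265
  8       235.00       144.6893     1,157.5142
  9       235.00       136.1781     1,225.6033
  10    2,235.00     1,218.9563    12,189.5631
  Σ                  2,800.1060    19,459.4548
P = 2,800.1060; Macaulay duration = 19,459.4548 / 2,800.1060 = 6.94954 years.
Modified duration = D_Mac / (1 + y) = 6.94954 / 1.0625 = 6.54075 years.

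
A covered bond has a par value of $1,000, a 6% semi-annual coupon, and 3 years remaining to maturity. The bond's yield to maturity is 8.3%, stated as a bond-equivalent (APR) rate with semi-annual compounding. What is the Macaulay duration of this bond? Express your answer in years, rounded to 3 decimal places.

2.782 years

Periodic yield y = 0.0415. Discount each cash flow and weight by its period:
  t   CF        PV=CF/(1+0.0415)^t    t·PV
  1        30.00        28.8046        28.8046
  2        30.00        27.6568        55.3137
  3        30.00        26.5548        79.6645
  4        30.00        25.4967       101.9868
  5        30.00        24.4808       122.4038
  6     1,030.00       807.0149     4,842.0897
  Σ                    940.0087     5,230.2631
Price P = Σ PV = 940.0087.
Macaulay duration = Σ(t·PV) / P = 5,230.2631 / 940.0087 = 5.56406 half-year periods.
In years: 5.56406 / 2 = 2.78203 years.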